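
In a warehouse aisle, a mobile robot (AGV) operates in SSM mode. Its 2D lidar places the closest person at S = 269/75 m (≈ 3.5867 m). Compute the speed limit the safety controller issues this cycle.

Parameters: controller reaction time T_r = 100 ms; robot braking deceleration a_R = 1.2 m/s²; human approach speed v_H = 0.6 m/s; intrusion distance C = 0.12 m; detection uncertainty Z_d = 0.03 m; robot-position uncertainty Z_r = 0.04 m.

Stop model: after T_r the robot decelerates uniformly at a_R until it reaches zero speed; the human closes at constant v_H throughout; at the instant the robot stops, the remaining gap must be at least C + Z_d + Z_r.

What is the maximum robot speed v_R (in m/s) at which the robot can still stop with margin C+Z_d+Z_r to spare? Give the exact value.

v_R_max = 11/5 m/s = 2.2000 m/s

quadratic (5/12)·v² + (3/5)·v + (-1001/300) = 0
  disc = (3/5)² − 4·(5/12)·(-1001/300) = 5329/900 ; √disc = 73/30
  v_R = (−(3/5) + 73/30) / (2·(5/12)) = 11/5 m/s
check:
stop time T_s = (11/5)/(6/5) = 1.8333 s
robot in T_r: 2.2000·0.1000 = 0.2200 m
robot covers 2.2000·1.8333 − ½·1.2000·1.8333² = 2.0167 m while stopping
person approaches 0.6000·(0.1000+1.8333) = 1.1600 m
C+Z_d+Z_r = 0.1200+0.0300+0.0400 = 0.1900 m
sum ≈ 0.2200+2.0167+1.1600+0.1900 ≈ 3.5867 m = S ✓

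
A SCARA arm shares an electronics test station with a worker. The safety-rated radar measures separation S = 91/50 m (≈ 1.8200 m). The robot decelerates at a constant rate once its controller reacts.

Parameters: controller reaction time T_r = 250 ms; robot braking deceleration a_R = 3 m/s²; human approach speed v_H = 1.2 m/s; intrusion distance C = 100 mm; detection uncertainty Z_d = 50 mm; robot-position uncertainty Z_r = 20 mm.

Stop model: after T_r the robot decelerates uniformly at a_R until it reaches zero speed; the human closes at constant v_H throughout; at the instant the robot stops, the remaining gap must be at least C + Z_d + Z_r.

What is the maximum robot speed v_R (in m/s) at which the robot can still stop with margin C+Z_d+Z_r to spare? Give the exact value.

at the boundary: (1/6)·v² + (13/20)·v + (-27/20) = 0
  disc = (13/20)² − 4·(1/6)·(-27/20) = 529/400 ; √disc = 23/20
  v_R = (−(13/20) + 23/20) / (2·(1/6)) = 3/2 m/s
check:
braking lasts T_s = (3/2)/3 = 0.5000 s
reaction-phase robot travel = 1.5000·0.2500 = 0.3750 m
robot covers 1.5000·0.5000 − ½·3.0000·0.5000² = 0.3750 m while stopping
human over T_r+T_s: 1.2000·(0.2500+0.5000) = 0.9000 m
margins: 0.1000+0.0500+0.0200 = 0.1700 m
sum ≈ 0.3750+0.3750+0.9000+0.1700 ≈ 1.8200 m = S ✓

v_R_max = 3/2 m/s = 1.5000 m/s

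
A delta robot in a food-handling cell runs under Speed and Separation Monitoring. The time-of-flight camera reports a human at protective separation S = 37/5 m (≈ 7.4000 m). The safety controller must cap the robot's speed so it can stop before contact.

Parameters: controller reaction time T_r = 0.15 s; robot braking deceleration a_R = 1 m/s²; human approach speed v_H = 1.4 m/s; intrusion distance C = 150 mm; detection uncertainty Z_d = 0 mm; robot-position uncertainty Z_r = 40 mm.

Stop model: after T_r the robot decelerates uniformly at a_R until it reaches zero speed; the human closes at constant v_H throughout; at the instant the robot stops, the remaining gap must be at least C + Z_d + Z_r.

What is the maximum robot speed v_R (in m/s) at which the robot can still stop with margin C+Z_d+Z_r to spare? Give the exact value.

quadratic (1/2)·v² + (31/20)·v + (-7) = 0
  disc = (31/20)² − 4·(1/2)·(-7) = 6561/400 ; √disc = 81/20
  v_R = (−(31/20) + 81/20) / (2·(1/2)) = 5/2 m/s
check:
braking lasts T_s = (5/2)/1 = 2.5000 s
robot covers v_R·T_r = 2.5000·0.1500 = 0.3750 m before braking
robot covers 2.5000·2.5000 − ½·1.0000·2.5000² = 3.1250 m while stopping
person approaches 1.4000·(0.1500+2.5000) = 3.7100 m
margins: 0.1500+0.0000+0.0400 = 0.1900 m
sum ≈ 0.3750+3.1250+3.7100+0.1900 ≈ 7.4000 m = S ✓

v_R_max = 5/2 m/s = 2.5000 m/s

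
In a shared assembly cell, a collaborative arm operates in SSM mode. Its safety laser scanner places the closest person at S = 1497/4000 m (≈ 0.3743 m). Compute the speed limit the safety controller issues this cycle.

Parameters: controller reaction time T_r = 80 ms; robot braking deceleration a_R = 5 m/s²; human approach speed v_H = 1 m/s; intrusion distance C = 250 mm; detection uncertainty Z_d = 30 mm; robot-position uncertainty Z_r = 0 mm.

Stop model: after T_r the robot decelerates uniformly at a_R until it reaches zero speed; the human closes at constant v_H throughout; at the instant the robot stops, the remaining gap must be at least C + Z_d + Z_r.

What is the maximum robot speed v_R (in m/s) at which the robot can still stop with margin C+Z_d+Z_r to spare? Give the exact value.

collect terms ⇒ (1/10)·v_R² + (7/25)·v_R + (-57/4000) = 0
  disc = (7/25)² − 4·(1/10)·(-57/4000) = 841/10000 ; √disc = 29/100
  v_R = (−(7/25) + 29/100) / (2·(1/10)) = 1/20 m/s
check:
stop time T_s = (1/20)/5 = 0.0100 s
robot covers v_R·T_r = 0.0500·0.0800 = 0.0040 m before braking
braking distance = 0.0500²/(2·5.0000) = 0.0003 m
human over T_r+T_s: 1.0000·(0.0800+0.0100) = 0.0900 m
C+Z_d+Z_r = 0.2500+0.0300+0.0000 = 0.2800 m
sum ≈ 0.0040+0.0003+0.0900+0.2800 ≈ 0.3743 m = S ✓

v_R_max = 1/20 m/s = 0.0500 m/s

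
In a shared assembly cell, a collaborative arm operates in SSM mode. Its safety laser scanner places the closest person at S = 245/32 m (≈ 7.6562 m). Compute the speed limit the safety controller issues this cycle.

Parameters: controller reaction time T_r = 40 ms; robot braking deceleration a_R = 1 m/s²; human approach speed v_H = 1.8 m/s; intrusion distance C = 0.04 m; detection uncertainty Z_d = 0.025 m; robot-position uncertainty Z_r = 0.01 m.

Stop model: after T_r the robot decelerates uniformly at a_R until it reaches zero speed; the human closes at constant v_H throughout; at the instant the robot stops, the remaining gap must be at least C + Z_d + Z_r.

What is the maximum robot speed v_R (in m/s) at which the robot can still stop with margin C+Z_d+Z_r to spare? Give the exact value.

v_R_max = 49/20 m/s = 2.4500 m/s

at the boundary: (1/2)·v² + (46/25)·v + (-30037/4000) = 0
  disc = (46/25)² − 4·(1/2)·(-30037/4000) = 184041/10000 ; √disc = 429/100
  v_R = (−(46/25) + 429/100) / (2·(1/2)) = 49/20 m/s
check:
stop time T_s = (49/20)/1 = 2.4500 s
robot covers v_R·T_r = 2.4500·0.0400 = 0.0980 m before braking
robot covers 2.4500·2.4500 − ½·1.0000·2.4500² = 3.0013 m while stopping
human closes 1.8000·2.4900 = 4.4820 m
C+Z_d+Z_r = 0.0400+0.0250+0.0100 = 0.0750 m
sum ≈ 0.0980+3.0013+4.4820+0.0750 ≈ 7.6562 m = S ✓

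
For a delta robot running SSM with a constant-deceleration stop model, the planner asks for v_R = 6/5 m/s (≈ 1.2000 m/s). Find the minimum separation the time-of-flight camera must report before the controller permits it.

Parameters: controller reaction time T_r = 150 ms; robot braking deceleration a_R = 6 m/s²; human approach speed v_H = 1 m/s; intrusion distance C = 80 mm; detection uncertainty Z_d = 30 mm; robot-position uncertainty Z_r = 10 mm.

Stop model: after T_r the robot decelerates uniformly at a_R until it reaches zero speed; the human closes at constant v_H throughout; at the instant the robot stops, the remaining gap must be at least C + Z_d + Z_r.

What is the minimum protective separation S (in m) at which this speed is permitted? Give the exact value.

S_min = 77/100 m = 0.7700 m

stop time T_s = (6/5)/6 = 0.2000 s
robot covers v_R·T_r = 1.2000·0.1500 = 0.1800 m before braking
robot covers 1.2000·0.2000 − ½·6.0000·0.2000² = 0.1200 m while stopping
person approaches 1.0000·(0.1500+0.2000) = 0.3500 m
margins: 0.0800+0.0300+0.0100 = 0.1200 m
S_min ≈ 0.1800+0.1200+0.3500+0.1200  ⇒  S_min = 77/100 m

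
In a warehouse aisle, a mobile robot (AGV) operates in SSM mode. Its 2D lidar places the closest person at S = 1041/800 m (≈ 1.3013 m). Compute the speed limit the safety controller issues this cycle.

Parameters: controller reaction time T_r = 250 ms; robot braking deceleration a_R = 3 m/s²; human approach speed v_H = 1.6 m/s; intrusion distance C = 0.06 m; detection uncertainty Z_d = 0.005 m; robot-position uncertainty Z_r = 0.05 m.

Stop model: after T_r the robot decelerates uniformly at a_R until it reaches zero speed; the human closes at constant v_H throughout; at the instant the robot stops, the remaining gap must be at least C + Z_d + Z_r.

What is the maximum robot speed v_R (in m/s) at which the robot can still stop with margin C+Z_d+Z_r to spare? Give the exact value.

v_R_max = 17/20 m/s = 0.8500 m/s

quadratic (1/6)·v² + (47/60)·v + (-629/800) = 0
  disc = (47/60)² − 4·(1/6)·(-629/800) = 256/225 ; √disc = 16/15
  v_R = (−(47/60) + 16/15) / (2·(1/6)) = 17/20 m/s
check:
braking lasts T_s = (17/20)/3 = 0.2833 s
reaction-phase robot travel = 0.8500·0.2500 = 0.2125 m
robot covers 0.8500·0.2833 − ½·3.0000·0.2833² = 0.1204 m while stopping
person approaches 1.6000·(0.2500+0.2833) = 0.8533 m
C+Z_d+Z_r = 0.0600+0.0050+0.0500 = 0.1150 m
sum ≈ 0.2125+0.1204+0.8533+0.1150 ≈ 1.3013 m = S ✓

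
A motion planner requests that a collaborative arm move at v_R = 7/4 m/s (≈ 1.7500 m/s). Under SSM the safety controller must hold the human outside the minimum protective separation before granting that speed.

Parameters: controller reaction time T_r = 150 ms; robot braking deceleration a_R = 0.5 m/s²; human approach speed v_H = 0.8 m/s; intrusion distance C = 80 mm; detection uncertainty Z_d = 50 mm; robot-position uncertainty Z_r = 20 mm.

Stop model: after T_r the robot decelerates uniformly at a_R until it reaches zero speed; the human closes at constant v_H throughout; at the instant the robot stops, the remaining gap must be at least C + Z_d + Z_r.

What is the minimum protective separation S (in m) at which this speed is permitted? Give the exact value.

S_min = 1279/200 m = 6.3950 m

braking lasts T_s = (7/4)/(1/2) = 3.5000 s
robot covers v_R·T_r = 1.7500·0.1500 = 0.2625 m before braking
robot covers 1.7500·3.5000 − ½·0.5000·3.5000² = 3.0625 m while stopping
person approaches 0.8000·(0.1500+3.5000) = 2.9200 m
margins: 0.0800+0.0500+0.0200 = 0.1500 m
S_min ≈ 0.2625+3.0625+2.9200+0.1500  ⇒  S_min = 1279/200 m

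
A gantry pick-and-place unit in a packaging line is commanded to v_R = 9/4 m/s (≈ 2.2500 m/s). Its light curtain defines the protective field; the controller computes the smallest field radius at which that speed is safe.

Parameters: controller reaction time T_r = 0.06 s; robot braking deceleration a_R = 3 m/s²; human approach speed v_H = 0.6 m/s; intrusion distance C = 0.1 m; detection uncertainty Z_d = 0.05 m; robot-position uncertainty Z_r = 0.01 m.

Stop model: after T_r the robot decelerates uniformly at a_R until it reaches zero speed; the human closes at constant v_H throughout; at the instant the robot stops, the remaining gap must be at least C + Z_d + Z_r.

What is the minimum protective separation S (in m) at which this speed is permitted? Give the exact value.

S_min = 6499/4000 m = 1.6247 m

T_s = v_R/a_R = (9/4)/3 = 0.7500 s
reaction-phase robot travel = 2.2500·0.0600 = 0.1350 m
braking distance = 2.2500²/(2·3.0000) = 0.8438 m
person approaches 0.6000·(0.0600+0.7500) = 0.4860 m
C+Z_d+Z_r = 0.1000+0.0500+0.0100 = 0.1600 m
S_min ≈ 0.1350+0.8438+0.4860+0.1600  ⇒  S_min = 6499/4000 m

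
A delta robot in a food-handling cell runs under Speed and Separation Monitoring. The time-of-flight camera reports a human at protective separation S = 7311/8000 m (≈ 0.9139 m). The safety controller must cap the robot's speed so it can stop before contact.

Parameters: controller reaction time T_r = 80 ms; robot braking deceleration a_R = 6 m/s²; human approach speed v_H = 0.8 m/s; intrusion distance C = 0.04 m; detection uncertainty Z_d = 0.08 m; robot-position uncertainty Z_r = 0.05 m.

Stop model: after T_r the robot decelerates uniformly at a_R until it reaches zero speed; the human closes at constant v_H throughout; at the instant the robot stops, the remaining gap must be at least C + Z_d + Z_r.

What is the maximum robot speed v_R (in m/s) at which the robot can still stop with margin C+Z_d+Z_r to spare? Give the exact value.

v_R_max = 37/20 m/s = 1.8500 m/s

collect terms ⇒ (1/12)·v_R² + (16/75)·v_R + (-5439/8000) = 0
  disc = (16/75)² − 4·(1/12)·(-5439/8000) = 97969/360000 ; √disc = 313/600
  v_R = (−(16/75) + 313/600) / (2·(1/12)) = 37/20 m/s
check:
T_s = v_R/a_R = (37/20)/6 = 0.3083 s
reaction-phase robot travel = 1.8500·0.0800 = 0.1480 m
braking distance = 1.8500²/(2·6.0000) = 0.2852 m
human closes 0.8000·0.3883 = 0.3107 m
residual clearance needed = 0.0400+0.0800+0.0500 = 0.1700 m
sum ≈ 0.1480+0.2852+0.3107+0.1700 ≈ 0.9139 m = S ✓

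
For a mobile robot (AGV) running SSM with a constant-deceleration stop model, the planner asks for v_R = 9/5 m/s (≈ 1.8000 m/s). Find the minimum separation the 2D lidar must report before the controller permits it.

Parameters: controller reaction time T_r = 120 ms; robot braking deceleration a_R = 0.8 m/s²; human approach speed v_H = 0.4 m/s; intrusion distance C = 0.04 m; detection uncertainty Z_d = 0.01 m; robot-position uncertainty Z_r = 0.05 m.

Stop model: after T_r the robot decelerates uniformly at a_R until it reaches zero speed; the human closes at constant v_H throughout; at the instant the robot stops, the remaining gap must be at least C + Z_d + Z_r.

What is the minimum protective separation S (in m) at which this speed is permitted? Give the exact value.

S_min = 3289/1000 m = 3.2890 m

stop time T_s = (9/5)/(4/5) = 2.2500 s
robot in T_r: 1.8000·0.1200 = 0.2160 m
robot covers 1.8000·2.2500 − ½·0.8000·2.2500² = 2.0250 m while stopping
human closes 0.4000·2.3700 = 0.9480 m
residual clearance needed = 0.0400+0.0100+0.0500 = 0.1000 m
S_min ≈ 0.2160+2.0250+0.9480+0.1000  ⇒  S_min = 3289/1000 m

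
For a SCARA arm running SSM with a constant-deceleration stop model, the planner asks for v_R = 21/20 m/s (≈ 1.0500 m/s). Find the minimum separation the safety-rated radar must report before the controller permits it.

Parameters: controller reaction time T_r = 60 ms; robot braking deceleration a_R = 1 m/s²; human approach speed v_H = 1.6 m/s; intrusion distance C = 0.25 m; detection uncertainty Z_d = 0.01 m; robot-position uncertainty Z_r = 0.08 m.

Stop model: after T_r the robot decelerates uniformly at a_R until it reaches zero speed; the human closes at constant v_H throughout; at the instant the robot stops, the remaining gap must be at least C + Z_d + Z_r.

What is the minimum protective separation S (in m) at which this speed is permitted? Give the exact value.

stop time T_s = (21/20)/1 = 1.0500 s
reaction-phase robot travel = 1.0500·0.0600 = 0.0630 m
robot covers 1.0500·1.0500 − ½·1.0000·1.0500² = 0.5513 m while stopping
human closes 1.6000·1.1100 = 1.7760 m
C+Z_d+Z_r = 0.2500+0.0100+0.0800 = 0.3400 m
S_min ≈ 0.0630+0.5513+1.7760+0.3400  ⇒  S_min = 10921/4000 m

S_min = 10921/4000 m = 2.7302 m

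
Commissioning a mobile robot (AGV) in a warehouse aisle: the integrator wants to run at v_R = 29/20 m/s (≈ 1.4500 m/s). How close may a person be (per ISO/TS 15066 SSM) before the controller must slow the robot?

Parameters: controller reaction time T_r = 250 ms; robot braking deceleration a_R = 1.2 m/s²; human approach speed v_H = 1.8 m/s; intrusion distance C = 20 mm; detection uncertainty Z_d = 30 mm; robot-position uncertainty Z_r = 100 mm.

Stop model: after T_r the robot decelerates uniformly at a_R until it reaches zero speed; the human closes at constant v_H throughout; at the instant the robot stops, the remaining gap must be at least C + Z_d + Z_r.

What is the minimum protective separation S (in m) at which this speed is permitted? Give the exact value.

stop time T_s = (29/20)/(6/5) = 1.2083 s
robot in T_r: 1.4500·0.2500 = 0.3625 m
robot under decel: 1.4500²/(2·1.2000) = 0.8760 m
human over T_r+T_s: 1.8000·(0.2500+1.2083) = 2.6250 m
margins: 0.0200+0.0300+0.1000 = 0.1500 m
S_min ≈ 0.3625+0.8760+2.6250+0.1500  ⇒  S_min = 3853/960 m

S_min = 3853/960 m = 4.0135 m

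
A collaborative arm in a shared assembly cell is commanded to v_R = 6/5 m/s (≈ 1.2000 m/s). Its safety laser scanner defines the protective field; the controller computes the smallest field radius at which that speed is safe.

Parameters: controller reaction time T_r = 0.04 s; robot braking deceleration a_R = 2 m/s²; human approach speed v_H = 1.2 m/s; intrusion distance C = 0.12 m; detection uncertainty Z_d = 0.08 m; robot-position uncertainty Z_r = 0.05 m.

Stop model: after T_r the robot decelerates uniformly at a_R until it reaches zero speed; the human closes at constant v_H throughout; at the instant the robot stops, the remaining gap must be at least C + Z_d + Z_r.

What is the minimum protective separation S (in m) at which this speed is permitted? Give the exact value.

stop time T_s = (6/5)/2 = 0.6000 s
robot in T_r: 1.2000·0.0400 = 0.0480 m
robot under decel: 1.2000²/(2·2.0000) = 0.3600 m
person approaches 1.2000·(0.0400+0.6000) = 0.7680 m
margins: 0.1200+0.0800+0.0500 = 0.2500 m
S_min ≈ 0.0480+0.3600+0.7680+0.2500  ⇒  S_min = 713/500 m

S_min = 713/500 m = 1.4260 m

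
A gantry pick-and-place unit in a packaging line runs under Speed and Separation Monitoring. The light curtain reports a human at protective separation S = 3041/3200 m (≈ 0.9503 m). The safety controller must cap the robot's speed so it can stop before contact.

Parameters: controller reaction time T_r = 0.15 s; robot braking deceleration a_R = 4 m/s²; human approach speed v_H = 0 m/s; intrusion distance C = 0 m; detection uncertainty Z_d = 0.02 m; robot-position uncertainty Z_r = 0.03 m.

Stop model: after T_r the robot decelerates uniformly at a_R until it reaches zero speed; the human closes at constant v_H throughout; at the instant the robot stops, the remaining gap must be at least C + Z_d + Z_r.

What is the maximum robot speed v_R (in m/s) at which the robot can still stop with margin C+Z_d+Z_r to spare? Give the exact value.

at the boundary: (1/8)·v² + (3/20)·v + (-2881/3200) = 0
  disc = (3/20)² − 4·(1/8)·(-2881/3200) = 121/256 ; √disc = 11/16
  v_R = (−(3/20) + 11/16) / (2·(1/8)) = 43/20 m/s
check:
T_s = v_R/a_R = (43/20)/4 = 0.5375 s
robot in T_r: 2.1500·0.1500 = 0.3225 m
robot covers 2.1500·0.5375 − ½·4.0000·0.5375² = 0.5778 m while stopping
human over T_r+T_s: 0.0000·(0.1500+0.5375) = 0.0000 m
residual clearance needed = 0.0000+0.0200+0.0300 = 0.0500 m
sum ≈ 0.3225+0.5778+0.0000+0.0500 ≈ 0.9503 m = S ✓

v_R_max = 43/20 m/s = 2.1500 m/s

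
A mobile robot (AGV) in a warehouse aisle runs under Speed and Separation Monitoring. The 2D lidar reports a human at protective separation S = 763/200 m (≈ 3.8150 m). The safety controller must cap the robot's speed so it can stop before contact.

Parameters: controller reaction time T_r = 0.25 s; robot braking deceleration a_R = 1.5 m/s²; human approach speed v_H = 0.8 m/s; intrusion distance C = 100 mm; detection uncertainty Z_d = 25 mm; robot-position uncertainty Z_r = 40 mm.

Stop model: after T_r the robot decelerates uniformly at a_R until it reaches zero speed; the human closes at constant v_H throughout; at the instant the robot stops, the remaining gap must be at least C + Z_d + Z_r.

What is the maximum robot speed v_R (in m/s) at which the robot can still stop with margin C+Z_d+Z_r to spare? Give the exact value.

at the boundary: (1/3)·v² + (47/60)·v + (-69/20) = 0
  disc = (47/60)² − 4·(1/3)·(-69/20) = 18769/3600 ; √disc = 137/60
  v_R = (−(47/60) + 137/60) / (2·(1/3)) = 9/4 m/s
check:
braking lasts T_s = (9/4)/(3/2) = 1.5000 s
reaction-phase robot travel = 2.2500·0.2500 = 0.5625 m
robot covers 2.2500·1.5000 − ½·1.5000·1.5000² = 1.6875 m while stopping
human over T_r+T_s: 0.8000·(0.2500+1.5000) = 1.4000 m
margins: 0.1000+0.0250+0.0400 = 0.1650 m
sum ≈ 0.5625+1.6875+1.4000+0.1650 ≈ 3.8150 m = S ✓

v_R_max = 9/4 m/s = 2.2500 m/s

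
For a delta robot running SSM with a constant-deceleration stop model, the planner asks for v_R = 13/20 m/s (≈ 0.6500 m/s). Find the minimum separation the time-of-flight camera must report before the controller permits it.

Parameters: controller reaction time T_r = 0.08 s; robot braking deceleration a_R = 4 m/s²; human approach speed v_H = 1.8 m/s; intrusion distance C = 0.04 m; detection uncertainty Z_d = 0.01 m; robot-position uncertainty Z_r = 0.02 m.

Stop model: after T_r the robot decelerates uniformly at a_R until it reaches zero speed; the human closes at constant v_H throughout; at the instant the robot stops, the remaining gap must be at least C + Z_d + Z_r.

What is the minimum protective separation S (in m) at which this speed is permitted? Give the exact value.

S_min = 9781/16000 m = 0.6113 m

T_s = v_R/a_R = (13/20)/4 = 0.1625 s
reaction-phase robot travel = 0.6500·0.0800 = 0.0520 m
robot covers 0.6500·0.1625 − ½·4.0000·0.1625² = 0.0528 m while stopping
human closes 1.8000·0.2425 = 0.4365 m
C+Z_d+Z_r = 0.0400+0.0100+0.0200 = 0.0700 m
S_min ≈ 0.0520+0.0528+0.4365+0.0700  ⇒  S_min = 9781/16000 m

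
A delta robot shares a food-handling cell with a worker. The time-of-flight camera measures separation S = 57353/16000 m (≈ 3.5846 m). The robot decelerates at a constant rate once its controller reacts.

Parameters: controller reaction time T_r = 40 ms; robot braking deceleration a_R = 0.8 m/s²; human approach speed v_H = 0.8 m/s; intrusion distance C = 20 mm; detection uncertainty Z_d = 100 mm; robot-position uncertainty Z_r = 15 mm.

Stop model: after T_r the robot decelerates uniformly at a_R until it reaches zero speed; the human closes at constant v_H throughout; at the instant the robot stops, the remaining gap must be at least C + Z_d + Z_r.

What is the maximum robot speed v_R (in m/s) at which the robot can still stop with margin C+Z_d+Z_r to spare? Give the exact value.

collect terms ⇒ (5/8)·v_R² + (26/25)·v_R + (-54681/16000) = 0
  disc = (26/25)² − 4·(5/8)·(-54681/16000) = 1540081/160000 ; √disc = 1241/400
  v_R = (−(26/25) + 1241/400) / (2·(5/8)) = 33/20 m/s
check:
T_s = v_R/a_R = (33/20)/(4/5) = 2.0625 s
robot covers v_R·T_r = 1.6500·0.0400 = 0.0660 m before braking
robot covers 1.6500·2.0625 − ½·0.8000·2.0625² = 1.7016 m while stopping
human over T_r+T_s: 0.8000·(0.0400+2.0625) = 1.6820 m
margins: 0.0200+0.1000+0.0150 = 0.1350 m
sum ≈ 0.0660+1.7016+1.6820+0.1350 ≈ 3.5846 m = S ✓

v_R_max = 33/20 m/s = 1.6500 m/s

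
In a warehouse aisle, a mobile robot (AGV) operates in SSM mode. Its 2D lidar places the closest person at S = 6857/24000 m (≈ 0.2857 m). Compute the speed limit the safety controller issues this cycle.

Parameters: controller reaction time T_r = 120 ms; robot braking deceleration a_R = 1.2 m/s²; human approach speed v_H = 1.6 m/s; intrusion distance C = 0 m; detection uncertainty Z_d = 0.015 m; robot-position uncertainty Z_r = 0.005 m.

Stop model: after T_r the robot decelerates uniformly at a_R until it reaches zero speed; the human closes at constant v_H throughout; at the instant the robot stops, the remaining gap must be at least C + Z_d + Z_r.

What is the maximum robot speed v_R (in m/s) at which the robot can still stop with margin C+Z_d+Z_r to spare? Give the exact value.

v_R_max = 1/20 m/s = 0.0500 m/s

quadratic (5/12)·v² + (109/75)·v + (-1769/24000) = 0
  disc = (109/75)² − 4·(5/12)·(-1769/24000) = 89401/40000 ; √disc = 299/200
  v_R = (−(109/75) + 299/200) / (2·(5/12)) = 1/20 m/s
check:
stop time T_s = (1/20)/(6/5) = 0.0417 s
robot in T_r: 0.0500·0.1200 = 0.0060 m
robot covers 0.0500·0.0417 − ½·1.2000·0.0417² = 0.0010 m while stopping
human closes 1.6000·0.1617 = 0.2587 m
margins: 0.0000+0.0150+0.0050 = 0.0200 m
sum ≈ 0.0060+0.0010+0.2587+0.0200 ≈ 0.2857 m = S ✓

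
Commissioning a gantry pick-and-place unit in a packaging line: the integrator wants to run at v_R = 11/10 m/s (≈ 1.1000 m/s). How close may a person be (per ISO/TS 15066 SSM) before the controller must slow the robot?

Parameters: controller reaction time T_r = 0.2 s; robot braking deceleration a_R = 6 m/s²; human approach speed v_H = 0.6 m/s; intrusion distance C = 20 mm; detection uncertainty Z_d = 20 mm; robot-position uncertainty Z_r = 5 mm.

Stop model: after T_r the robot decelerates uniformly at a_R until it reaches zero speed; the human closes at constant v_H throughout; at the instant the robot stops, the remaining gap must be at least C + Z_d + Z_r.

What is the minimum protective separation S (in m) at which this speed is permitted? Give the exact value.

S_min = 143/240 m = 0.5958 m

T_s = v_R/a_R = (11/10)/6 = 0.1833 s
reaction-phase robot travel = 1.1000·0.2000 = 0.2200 m
robot under decel: 1.1000²/(2·6.0000) = 0.1008 m
human closes 0.6000·0.3833 = 0.2300 m
residual clearance needed = 0.0200+0.0200+0.0050 = 0.0450 m
S_min ≈ 0.2200+0.1008+0.2300+0.0450  ⇒  S_min = 143/240 m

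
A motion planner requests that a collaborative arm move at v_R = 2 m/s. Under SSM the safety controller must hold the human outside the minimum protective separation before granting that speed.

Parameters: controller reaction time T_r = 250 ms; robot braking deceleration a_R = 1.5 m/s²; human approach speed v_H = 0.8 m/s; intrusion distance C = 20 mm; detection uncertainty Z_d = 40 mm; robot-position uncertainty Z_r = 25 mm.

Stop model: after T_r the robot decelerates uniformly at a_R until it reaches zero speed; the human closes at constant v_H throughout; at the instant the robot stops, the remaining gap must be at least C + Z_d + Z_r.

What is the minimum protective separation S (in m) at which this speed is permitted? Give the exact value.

T_s = v_R/a_R = 2/(3/2) = 1.3333 s
robot covers v_R·T_r = 2.0000·0.2500 = 0.5000 m before braking
robot under decel: 2.0000²/(2·1.5000) = 1.3333 m
human closes 0.8000·1.5833 = 1.2667 m
residual clearance needed = 0.0200+0.0400+0.0250 = 0.0850 m
S_min ≈ 0.5000+1.3333+1.2667+0.0850  ⇒  S_min = 637/200 m

S_min = 637/200 m = 3.1850 m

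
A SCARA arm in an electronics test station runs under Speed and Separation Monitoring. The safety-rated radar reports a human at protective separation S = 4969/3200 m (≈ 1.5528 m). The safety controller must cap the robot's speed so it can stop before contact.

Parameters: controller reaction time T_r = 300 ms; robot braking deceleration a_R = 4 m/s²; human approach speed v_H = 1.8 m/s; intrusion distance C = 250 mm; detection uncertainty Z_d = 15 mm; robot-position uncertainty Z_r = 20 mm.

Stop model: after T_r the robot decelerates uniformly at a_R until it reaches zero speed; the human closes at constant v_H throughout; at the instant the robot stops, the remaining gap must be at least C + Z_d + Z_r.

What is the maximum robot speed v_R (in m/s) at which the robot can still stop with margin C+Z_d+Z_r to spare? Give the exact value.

at the boundary: (1/8)·v² + (3/4)·v + (-2329/3200) = 0
  disc = (3/4)² − 4·(1/8)·(-2329/3200) = 5929/6400 ; √disc = 77/80
  v_R = (−(3/4) + 77/80) / (2·(1/8)) = 17/20 m/s
check:
stop time T_s = (17/20)/4 = 0.2125 s
reaction-phase robot travel = 0.8500·0.3000 = 0.2550 m
robot under decel: 0.8500²/(2·4.0000) = 0.0903 m
human over T_r+T_s: 1.8000·(0.3000+0.2125) = 0.9225 m
residual clearance needed = 0.2500+0.0150+0.0200 = 0.2850 m
sum ≈ 0.2550+0.0903+0.9225+0.2850 ≈ 1.5528 m = S ✓

v_R_max = 17/20 m/s = 0.8500 m/s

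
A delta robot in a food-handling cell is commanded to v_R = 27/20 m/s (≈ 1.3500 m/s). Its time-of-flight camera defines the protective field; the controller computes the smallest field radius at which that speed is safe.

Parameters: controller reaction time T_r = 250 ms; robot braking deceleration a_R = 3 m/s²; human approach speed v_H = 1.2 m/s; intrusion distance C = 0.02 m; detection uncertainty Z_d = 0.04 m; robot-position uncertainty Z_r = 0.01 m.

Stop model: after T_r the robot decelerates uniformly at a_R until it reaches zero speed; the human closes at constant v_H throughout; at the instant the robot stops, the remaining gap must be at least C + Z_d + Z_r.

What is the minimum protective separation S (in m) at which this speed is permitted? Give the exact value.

S_min = 1241/800 m = 1.5513 m

stop time T_s = (27/20)/3 = 0.4500 s
reaction-phase robot travel = 1.3500·0.2500 = 0.3375 m
braking distance = 1.3500²/(2·3.0000) = 0.3038 m
human over T_r+T_s: 1.2000·(0.2500+0.4500) = 0.8400 m
C+Z_d+Z_r = 0.0200+0.0400+0.0100 = 0.0700 m
S_min ≈ 0.3375+0.3038+0.8400+0.0700  ⇒  S_min = 1241/800 m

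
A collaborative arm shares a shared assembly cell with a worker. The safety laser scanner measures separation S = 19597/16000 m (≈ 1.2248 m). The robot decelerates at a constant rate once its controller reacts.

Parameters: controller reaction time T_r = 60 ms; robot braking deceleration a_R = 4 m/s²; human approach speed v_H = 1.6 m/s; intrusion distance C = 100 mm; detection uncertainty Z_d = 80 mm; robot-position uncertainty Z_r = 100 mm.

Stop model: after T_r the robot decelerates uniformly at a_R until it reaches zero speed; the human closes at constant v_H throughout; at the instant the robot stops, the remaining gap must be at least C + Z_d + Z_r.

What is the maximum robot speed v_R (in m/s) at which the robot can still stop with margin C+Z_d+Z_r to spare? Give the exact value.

v_R_max = 27/20 m/s = 1.3500 m/s

quadratic (1/8)·v² + (23/50)·v + (-13581/16000) = 0
  disc = (23/50)² − 4·(1/8)·(-13581/16000) = 101761/160000 ; √disc = 319/400
  v_R = (−(23/50) + 319/400) / (2·(1/8)) = 27/20 m/s
check:
T_s = v_R/a_R = (27/20)/4 = 0.3375 s
robot covers v_R·T_r = 1.3500·0.0600 = 0.0810 m before braking
robot under decel: 1.3500²/(2·4.0000) = 0.2278 m
person approaches 1.6000·(0.0600+0.3375) = 0.6360 m
C+Z_d+Z_r = 0.1000+0.0800+0.1000 = 0.2800 m
sum ≈ 0.0810+0.2278+0.6360+0.2800 ≈ 1.2248 m = S ✓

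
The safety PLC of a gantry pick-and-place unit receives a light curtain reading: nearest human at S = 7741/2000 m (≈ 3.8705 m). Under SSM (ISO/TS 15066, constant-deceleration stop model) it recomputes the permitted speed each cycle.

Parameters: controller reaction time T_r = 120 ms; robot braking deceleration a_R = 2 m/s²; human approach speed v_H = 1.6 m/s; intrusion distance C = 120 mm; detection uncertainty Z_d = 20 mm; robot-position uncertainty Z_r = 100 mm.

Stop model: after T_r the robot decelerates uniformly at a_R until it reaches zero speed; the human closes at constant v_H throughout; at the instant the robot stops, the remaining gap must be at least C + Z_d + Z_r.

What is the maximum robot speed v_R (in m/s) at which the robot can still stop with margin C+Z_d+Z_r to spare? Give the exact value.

v_R_max = 23/10 m/s = 2.3000 m/s

collect terms ⇒ (1/4)·v_R² + (23/25)·v_R + (-6877/2000) = 0
  disc = (23/25)² − 4·(1/4)·(-6877/2000) = 42849/10000 ; √disc = 207/100
  v_R = (−(23/25) + 207/100) / (2·(1/4)) = 23/10 m/s
check:
braking lasts T_s = (23/10)/2 = 1.1500 s
robot covers v_R·T_r = 2.3000·0.1200 = 0.2760 m before braking
braking distance = 2.3000²/(2·2.0000) = 1.3225 m
human over T_r+T_s: 1.6000·(0.1200+1.1500) = 2.0320 m
C+Z_d+Z_r = 0.1200+0.0200+0.1000 = 0.2400 m
sum ≈ 0.2760+1.3225+2.0320+0.2400 ≈ 3.8705 m = S ✓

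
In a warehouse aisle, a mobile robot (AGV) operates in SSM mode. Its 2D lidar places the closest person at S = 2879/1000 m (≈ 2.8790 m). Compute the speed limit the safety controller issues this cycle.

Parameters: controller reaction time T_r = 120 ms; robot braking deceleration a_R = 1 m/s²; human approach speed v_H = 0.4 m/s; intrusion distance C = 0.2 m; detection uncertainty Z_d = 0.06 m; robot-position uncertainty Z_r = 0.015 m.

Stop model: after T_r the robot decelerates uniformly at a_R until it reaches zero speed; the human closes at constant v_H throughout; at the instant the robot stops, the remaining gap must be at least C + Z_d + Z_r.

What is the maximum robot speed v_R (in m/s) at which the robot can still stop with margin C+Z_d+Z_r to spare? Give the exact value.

v_R_max = 9/5 m/s = 1.8000 m/s

at the boundary: (1/2)·v² + (13/25)·v + (-639/250) = 0
  disc = (13/25)² − 4·(1/2)·(-639/250) = 3364/625 ; √disc = 58/25
  v_R = (−(13/25) + 58/25) / (2·(1/2)) = 9/5 m/s
check:
stop time T_s = (9/5)/1 = 1.8000 s
robot in T_r: 1.8000·0.1200 = 0.2160 m
robot covers 1.8000·1.8000 − ½·1.0000·1.8000² = 1.6200 m while stopping
human closes 0.4000·1.9200 = 0.7680 m
C+Z_d+Z_r = 0.2000+0.0600+0.0150 = 0.2750 m
sum ≈ 0.2160+1.6200+0.7680+0.2750 ≈ 2.8790 m = S ✓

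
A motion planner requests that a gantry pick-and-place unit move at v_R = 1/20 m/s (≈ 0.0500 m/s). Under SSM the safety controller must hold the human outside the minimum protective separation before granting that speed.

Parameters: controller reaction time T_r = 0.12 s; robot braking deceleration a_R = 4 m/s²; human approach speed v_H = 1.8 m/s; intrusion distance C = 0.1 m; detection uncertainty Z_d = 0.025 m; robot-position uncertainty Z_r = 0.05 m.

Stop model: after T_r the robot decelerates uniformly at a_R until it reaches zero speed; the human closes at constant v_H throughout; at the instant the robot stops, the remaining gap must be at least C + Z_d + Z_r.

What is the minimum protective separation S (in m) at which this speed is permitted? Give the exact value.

stop time T_s = (1/20)/4 = 0.0125 s
reaction-phase robot travel = 0.0500·0.1200 = 0.0060 m
robot under decel: 0.0500²/(2·4.0000) = 0.0003 m
human over T_r+T_s: 1.8000·(0.1200+0.0125) = 0.2385 m
margins: 0.1000+0.0250+0.0500 = 0.1750 m
S_min ≈ 0.0060+0.0003+0.2385+0.1750  ⇒  S_min = 6717/16000 m

S_min = 6717/16000 m = 0.4198 m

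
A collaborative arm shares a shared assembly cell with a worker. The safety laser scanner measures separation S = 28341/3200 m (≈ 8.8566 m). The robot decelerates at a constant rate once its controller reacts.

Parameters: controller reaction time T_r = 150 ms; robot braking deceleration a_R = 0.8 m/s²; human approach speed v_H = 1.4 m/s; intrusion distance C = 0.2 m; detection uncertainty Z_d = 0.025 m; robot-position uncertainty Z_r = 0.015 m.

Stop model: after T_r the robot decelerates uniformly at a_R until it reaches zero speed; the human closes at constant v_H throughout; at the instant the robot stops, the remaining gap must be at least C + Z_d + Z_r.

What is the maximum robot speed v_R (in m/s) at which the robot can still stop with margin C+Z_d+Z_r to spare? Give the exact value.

v_R_max = 49/20 m/s = 2.4500 m/s

collect terms ⇒ (5/8)·v_R² + (19/10)·v_R + (-26901/3200) = 0
  disc = (19/10)² − 4·(5/8)·(-26901/3200) = 157609/6400 ; √disc = 397/80
  v_R = (−(19/10) + 397/80) / (2·(5/8)) = 49/20 m/s
check:
stop time T_s = (49/20)/(4/5) = 3.0625 s
robot in T_r: 2.4500·0.1500 = 0.3675 m
robot under decel: 2.4500²/(2·0.8000) = 3.7516 m
person approaches 1.4000·(0.1500+3.0625) = 4.4975 m
C+Z_d+Z_r = 0.2000+0.0250+0.0150 = 0.2400 m
sum ≈ 0.3675+3.7516+4.4975+0.2400 ≈ 8.8566 m = S ✓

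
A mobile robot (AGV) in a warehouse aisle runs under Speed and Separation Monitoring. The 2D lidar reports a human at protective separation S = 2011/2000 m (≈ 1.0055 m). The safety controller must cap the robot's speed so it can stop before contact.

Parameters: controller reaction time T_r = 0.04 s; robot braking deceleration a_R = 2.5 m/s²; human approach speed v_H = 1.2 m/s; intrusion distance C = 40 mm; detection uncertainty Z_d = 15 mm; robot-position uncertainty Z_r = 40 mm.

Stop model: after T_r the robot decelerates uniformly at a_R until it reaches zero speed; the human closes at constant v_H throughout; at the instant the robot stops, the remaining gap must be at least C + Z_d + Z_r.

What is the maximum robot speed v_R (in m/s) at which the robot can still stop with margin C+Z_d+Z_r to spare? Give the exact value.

collect terms ⇒ (1/5)·v_R² + (13/25)·v_R + (-69/80) = 0
  disc = (13/25)² − 4·(1/5)·(-69/80) = 2401/2500 ; √disc = 49/50
  v_R = (−(13/25) + 49/50) / (2·(1/5)) = 23/20 m/s
check:
T_s = v_R/a_R = (23/20)/(5/2) = 0.4600 s
robot in T_r: 1.1500·0.0400 = 0.0460 m
robot covers 1.1500·0.4600 − ½·2.5000·0.4600² = 0.2645 m while stopping
person approaches 1.2000·(0.0400+0.4600) = 0.6000 m
margins: 0.0400+0.0150+0.0400 = 0.0950 m
sum ≈ 0.0460+0.2645+0.6000+0.0950 ≈ 1.0055 m = S ✓

v_R_max = 23/20 m/s = 1.1500 m/s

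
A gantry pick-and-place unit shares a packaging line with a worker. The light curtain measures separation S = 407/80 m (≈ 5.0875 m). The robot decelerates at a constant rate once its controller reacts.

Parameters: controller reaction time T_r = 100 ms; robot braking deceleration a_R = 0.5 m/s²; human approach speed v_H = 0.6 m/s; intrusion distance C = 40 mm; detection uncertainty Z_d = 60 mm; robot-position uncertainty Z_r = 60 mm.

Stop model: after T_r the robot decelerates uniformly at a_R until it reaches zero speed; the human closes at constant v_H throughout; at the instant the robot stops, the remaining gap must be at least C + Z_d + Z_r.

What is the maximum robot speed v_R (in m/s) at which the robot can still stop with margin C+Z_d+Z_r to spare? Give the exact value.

collect terms ⇒ (1)·v_R² + (13/10)·v_R + (-1947/400) = 0
  disc = (13/10)² − 4·(1)·(-1947/400) = 529/25 ; √disc = 23/5
  v_R = (−(13/10) + 23/5) / (2·(1)) = 33/20 m/s
check:
braking lasts T_s = (33/20)/(1/2) = 3.3000 s
reaction-phase robot travel = 1.6500·0.1000 = 0.1650 m
braking distance = 1.6500²/(2·0.5000) = 2.7225 m
person approaches 0.6000·(0.1000+3.3000) = 2.0400 m
residual clearance needed = 0.0400+0.0600+0.0600 = 0.1600 m
sum ≈ 0.1650+2.7225+2.0400+0.1600 ≈ 5.0875 m = S ✓

v_R_max = 33/20 m/s = 1.6500 m/s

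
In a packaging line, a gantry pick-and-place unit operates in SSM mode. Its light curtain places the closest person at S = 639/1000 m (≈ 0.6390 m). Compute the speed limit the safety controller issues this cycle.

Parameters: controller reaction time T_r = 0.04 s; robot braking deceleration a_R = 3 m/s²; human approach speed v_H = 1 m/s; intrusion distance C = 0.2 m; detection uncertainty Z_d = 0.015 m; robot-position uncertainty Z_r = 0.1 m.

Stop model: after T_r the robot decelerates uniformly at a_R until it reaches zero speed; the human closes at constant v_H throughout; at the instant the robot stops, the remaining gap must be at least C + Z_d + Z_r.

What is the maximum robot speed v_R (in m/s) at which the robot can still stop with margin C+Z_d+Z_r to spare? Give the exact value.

collect terms ⇒ (1/6)·v_R² + (28/75)·v_R + (-71/250) = 0
  disc = (28/75)² − 4·(1/6)·(-71/250) = 1849/5625 ; √disc = 43/75
  v_R = (−(28/75) + 43/75) / (2·(1/6)) = 3/5 m/s
check:
stop time T_s = (3/5)/3 = 0.2000 s
robot covers v_R·T_r = 0.6000·0.0400 = 0.0240 m before braking
braking distance = 0.6000²/(2·3.0000) = 0.0600 m
human closes 1.0000·0.2400 = 0.2400 m
residual clearance needed = 0.2000+0.0150+0.1000 = 0.3150 m
sum ≈ 0.0240+0.0600+0.2400+0.3150 ≈ 0.6390 m = S ✓

v_R_max = 3/5 m/s = 0.6000 m/s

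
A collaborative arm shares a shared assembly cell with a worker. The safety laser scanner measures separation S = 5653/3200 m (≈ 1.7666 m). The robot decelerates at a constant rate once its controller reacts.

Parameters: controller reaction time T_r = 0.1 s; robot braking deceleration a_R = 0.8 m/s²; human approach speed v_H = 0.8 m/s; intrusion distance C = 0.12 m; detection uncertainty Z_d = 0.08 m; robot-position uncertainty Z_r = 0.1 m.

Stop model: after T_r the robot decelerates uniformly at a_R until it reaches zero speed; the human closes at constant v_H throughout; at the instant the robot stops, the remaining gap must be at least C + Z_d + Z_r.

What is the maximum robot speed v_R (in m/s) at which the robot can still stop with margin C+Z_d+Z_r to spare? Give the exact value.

collect terms ⇒ (5/8)·v_R² + (11/10)·v_R + (-4437/3200) = 0
  disc = (11/10)² − 4·(5/8)·(-4437/3200) = 29929/6400 ; √disc = 173/80
  v_R = (−(11/10) + 173/80) / (2·(5/8)) = 17/20 m/s
check:
braking lasts T_s = (17/20)/(4/5) = 1.0625 s
robot covers v_R·T_r = 0.8500·0.1000 = 0.0850 m before braking
robot under decel: 0.8500²/(2·0.8000) = 0.4516 m
person approaches 0.8000·(0.1000+1.0625) = 0.9300 m
margins: 0.1200+0.0800+0.1000 = 0.3000 m
sum ≈ 0.0850+0.4516+0.9300+0.3000 ≈ 1.7666 m = S ✓

v_R_max = 17/20 m/s = 0.8500 m/s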